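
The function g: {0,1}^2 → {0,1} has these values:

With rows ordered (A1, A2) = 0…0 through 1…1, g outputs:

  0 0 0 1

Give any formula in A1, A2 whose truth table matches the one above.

g(A1, A2) = A1 & A2

The output is 1 only when every input is 1 — the AND of all inputs.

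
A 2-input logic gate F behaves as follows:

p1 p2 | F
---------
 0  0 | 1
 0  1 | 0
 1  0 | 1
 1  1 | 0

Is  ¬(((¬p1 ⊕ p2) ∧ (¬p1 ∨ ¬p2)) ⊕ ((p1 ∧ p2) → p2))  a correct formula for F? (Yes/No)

Test each input against both F and the formula:
  p1=0, p2=0: formula gives 1, F = 1 ✓
  p1=0, p2=1: formula gives 0, F = 0 ✓
  p1=1, p2=0: formula gives 0, but F = 1 ✗
Row (1,0) is a counterexample, so the formula is not equivalent to F.

No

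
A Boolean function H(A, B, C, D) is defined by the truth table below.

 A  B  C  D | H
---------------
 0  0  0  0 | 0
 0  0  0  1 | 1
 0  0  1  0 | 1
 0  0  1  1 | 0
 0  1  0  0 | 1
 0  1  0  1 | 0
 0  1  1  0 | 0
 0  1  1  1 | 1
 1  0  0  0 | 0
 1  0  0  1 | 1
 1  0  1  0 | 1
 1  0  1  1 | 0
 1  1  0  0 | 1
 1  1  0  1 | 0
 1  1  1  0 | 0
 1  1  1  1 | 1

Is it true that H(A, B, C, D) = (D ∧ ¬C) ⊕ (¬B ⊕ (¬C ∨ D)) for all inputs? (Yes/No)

Yes

Evaluate (D ∧ ¬C) ⊕ (¬B ⊕ (¬C ∨ D)) on each row and compare to H:
  A=0, B=0, C=0, D=0: formula gives 0, H = 0 ✓
  A=0, B=0, C=0, D=1: formula gives 1, H = 1 ✓
  A=0, B=0, C=1, D=0: formula gives 1, H = 1 ✓
  A=0, B=0, C=1, D=1: formula gives 0, H = 0 ✓
  … (the remaining 12 rows also agree.)
Every row agrees, so the formula is equivalent.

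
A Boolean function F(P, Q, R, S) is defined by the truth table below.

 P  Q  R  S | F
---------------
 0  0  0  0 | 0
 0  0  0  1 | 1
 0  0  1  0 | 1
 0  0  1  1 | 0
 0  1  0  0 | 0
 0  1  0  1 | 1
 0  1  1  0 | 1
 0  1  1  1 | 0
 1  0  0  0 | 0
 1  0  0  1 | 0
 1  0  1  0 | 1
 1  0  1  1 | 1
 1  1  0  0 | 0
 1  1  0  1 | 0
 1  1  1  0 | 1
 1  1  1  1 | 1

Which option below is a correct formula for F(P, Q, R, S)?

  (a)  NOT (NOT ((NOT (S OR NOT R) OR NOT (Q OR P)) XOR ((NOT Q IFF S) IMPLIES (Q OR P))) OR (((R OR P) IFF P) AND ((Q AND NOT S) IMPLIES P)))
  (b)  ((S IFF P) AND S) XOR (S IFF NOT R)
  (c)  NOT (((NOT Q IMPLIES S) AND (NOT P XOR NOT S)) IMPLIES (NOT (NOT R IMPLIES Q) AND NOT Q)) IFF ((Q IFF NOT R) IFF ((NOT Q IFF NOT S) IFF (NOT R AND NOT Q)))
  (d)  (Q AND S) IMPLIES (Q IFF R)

(a) disagrees with F on (0,0,0,1) (formula → 0, table → 1); rule it out.
(c) disagrees with F on (0,0,0,0) (formula → 1, table → 0); rule it out.
(d) disagrees with F on (0,0,0,0) (formula → 1, table → 0); rule it out.
Only (b) survives; checking it on all 16 rows confirms it matches F.

b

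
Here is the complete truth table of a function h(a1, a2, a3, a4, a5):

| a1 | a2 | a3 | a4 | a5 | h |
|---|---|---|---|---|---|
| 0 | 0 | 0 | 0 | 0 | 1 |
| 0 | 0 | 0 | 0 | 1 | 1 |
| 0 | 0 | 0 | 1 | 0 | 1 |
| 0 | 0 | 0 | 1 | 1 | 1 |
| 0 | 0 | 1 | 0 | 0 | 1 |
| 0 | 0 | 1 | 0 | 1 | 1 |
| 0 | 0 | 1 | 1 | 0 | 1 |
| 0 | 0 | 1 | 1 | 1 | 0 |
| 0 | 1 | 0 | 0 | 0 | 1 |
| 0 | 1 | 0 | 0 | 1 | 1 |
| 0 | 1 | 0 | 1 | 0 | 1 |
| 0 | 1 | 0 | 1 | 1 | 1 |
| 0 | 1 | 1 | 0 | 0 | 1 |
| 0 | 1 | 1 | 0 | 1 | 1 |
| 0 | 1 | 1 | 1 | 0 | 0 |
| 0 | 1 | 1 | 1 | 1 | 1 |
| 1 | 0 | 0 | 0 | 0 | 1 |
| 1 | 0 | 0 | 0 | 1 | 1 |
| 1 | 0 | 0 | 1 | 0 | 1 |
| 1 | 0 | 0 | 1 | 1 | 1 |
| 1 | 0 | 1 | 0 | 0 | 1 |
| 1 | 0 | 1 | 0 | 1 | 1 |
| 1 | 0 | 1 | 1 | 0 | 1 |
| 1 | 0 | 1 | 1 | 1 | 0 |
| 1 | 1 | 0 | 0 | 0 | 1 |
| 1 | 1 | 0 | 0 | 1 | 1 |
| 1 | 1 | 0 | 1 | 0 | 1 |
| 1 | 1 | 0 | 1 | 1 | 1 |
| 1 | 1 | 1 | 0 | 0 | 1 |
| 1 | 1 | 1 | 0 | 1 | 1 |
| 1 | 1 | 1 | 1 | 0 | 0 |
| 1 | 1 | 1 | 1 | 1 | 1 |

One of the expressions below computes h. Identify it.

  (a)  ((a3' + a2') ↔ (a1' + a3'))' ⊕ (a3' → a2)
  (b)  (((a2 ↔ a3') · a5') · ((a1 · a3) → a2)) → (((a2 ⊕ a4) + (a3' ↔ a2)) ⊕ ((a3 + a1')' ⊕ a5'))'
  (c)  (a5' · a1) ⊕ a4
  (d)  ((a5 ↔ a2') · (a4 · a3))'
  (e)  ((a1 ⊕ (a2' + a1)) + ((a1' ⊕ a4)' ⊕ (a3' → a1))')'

(a): at (0,0,0,0,0) it gives 0, but h = 1 — eliminated.
(b): at (0,0,1,1,1) it gives 1, but h = 0 — eliminated.
(c): at (0,0,0,0,0) it gives 0, but h = 1 — eliminated.
(e): at (0,0,0,0,0) it gives 0, but h = 1 — eliminated.
Only (d) survives; checking it on all 32 rows confirms it matches h.

d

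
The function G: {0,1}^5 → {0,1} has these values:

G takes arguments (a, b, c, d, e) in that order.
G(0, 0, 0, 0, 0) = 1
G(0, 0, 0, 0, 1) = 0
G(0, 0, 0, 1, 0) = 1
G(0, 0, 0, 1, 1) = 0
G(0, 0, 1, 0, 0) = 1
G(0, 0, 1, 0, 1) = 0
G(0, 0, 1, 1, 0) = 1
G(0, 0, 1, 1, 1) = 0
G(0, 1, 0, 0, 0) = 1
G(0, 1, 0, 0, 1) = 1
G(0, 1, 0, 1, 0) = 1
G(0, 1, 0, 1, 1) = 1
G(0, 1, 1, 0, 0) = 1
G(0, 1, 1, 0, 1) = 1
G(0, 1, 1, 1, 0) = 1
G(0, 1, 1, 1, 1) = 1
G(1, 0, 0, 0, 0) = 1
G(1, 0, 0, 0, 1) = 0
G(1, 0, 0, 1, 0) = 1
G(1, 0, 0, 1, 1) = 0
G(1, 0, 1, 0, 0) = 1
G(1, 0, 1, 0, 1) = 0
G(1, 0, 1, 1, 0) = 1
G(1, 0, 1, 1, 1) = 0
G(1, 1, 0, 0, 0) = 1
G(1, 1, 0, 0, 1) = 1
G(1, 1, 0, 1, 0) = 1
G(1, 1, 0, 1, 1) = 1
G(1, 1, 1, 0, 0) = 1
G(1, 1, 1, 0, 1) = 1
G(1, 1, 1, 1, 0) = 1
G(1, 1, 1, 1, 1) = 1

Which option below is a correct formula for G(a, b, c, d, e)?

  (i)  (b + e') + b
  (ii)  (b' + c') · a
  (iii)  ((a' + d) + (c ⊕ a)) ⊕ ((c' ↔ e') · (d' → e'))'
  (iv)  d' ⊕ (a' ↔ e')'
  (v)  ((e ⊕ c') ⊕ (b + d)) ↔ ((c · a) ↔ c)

i

(ii) disagrees with G on (0,0,0,0,0) (formula → 0, table → 1); rule it out.
(iii) disagrees with G on (0,0,1,0,0) (formula → 0, table → 1); rule it out.
(iv) disagrees with G on (0,0,0,1,0) (formula → 0, table → 1); rule it out.
(v) disagrees with G on (0,0,0,1,0) (formula → 0, table → 1); rule it out.
(i) is the remaining candidate, and it agrees with G on all 32 inputs.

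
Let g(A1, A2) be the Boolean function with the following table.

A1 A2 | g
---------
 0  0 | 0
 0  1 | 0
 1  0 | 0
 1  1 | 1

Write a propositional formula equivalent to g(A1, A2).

The output is 1 only when every input is 1 — the AND of all inputs.

g(A1, A2) = A1 ∧ A2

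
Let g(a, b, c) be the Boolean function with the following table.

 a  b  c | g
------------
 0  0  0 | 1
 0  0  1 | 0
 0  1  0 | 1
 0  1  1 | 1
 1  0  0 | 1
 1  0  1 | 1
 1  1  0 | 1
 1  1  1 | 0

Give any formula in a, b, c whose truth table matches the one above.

The 0-rows are (0,0,1), (1,1,1). Take each as a conjunction (¬a·¬b·c, a·b·c), form their disjunction, and complement — that gives a formula that is 1 everywhere g is.

g(a, b, c) = NOT (((NOT a AND NOT b) AND c) OR ((a AND b) AND c))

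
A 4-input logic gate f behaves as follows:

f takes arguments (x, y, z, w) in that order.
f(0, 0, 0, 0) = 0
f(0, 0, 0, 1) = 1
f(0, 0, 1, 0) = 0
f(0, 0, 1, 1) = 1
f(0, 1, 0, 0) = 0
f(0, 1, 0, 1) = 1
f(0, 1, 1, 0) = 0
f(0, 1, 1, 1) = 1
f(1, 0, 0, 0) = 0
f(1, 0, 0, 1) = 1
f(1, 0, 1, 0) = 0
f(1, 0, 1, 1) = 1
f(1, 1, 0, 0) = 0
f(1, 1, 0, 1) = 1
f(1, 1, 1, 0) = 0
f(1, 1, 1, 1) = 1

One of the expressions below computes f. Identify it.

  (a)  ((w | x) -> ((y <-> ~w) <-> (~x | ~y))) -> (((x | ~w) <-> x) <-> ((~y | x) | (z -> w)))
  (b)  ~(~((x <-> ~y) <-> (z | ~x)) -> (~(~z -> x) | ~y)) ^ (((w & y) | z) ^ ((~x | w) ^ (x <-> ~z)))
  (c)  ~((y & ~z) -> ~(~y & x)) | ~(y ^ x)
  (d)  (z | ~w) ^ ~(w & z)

(a) fails at (0,1,1,0): the formula yields 1, f is 0.
(b) fails at (0,0,0,0): the formula yields 1, f is 0.
(c) fails at (0,0,0,0): the formula yields 1, f is 0.
(d) is the remaining candidate, and it agrees with f on all 16 inputs.

d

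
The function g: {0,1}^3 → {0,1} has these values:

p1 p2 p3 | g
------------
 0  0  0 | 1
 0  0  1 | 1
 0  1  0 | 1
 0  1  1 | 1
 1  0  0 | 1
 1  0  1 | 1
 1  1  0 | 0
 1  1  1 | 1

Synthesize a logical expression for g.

g is 0 on exactly one input, (1,1,0), whose minterm is p1·p2·¬p3. So g is the negation of that single conjunction.

g(p1, p2, p3) = not ((p1 and p2) and not p3)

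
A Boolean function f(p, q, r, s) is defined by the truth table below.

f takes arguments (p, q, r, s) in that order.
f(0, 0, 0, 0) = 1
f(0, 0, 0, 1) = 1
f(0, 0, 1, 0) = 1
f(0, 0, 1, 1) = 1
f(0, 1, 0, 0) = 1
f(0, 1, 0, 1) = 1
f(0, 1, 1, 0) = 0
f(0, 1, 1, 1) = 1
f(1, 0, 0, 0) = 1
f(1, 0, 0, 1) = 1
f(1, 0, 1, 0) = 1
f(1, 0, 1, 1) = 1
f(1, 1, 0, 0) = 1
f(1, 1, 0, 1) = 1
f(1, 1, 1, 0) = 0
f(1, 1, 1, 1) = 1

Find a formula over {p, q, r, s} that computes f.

f(p, q, r, s) = ((((p' · q) · r) · s') + (((p · q) · r) · s'))'

There are just 2 zero rows: (0,1,1,0), (1,1,1,0). Their minterms are ¬p·q·r·¬s, p·q·r·¬s; the OR of those covers precisely the 0-outputs, and negating it yields f.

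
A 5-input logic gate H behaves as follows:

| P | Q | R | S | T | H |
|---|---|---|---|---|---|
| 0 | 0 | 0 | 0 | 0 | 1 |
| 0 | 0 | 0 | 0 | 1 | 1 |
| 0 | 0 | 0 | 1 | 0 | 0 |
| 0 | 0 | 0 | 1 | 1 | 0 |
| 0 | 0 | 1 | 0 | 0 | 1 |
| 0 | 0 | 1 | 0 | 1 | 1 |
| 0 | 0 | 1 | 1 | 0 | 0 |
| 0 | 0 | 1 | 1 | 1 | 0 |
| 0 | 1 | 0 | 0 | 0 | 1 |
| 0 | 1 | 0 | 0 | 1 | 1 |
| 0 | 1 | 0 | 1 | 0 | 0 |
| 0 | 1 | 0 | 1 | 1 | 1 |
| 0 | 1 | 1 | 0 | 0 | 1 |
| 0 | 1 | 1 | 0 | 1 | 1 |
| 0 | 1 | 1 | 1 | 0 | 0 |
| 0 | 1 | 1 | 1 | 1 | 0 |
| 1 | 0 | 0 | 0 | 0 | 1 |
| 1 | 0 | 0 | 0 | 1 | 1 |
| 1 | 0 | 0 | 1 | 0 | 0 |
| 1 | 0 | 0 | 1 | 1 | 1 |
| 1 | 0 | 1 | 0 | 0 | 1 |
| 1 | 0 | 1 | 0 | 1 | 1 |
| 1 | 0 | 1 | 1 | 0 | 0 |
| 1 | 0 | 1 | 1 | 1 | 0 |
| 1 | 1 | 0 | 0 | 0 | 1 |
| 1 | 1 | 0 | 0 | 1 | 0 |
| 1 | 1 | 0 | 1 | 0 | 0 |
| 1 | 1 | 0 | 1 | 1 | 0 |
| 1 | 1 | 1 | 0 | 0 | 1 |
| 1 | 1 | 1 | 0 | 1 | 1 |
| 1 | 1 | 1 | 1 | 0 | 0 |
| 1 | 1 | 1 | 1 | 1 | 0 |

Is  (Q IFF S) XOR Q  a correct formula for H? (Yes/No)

Test each input against both H and the formula:
  P=0, Q=0, R=0, S=0, T=0: formula gives 1, H = 1 ✓
  P=0, Q=0, R=0, S=0, T=1: formula gives 1, H = 1 ✓
  P=0, Q=0, R=0, S=1, T=0: formula gives 0, H = 0 ✓
  P=0, Q=0, R=0, S=1, T=1: formula gives 0, H = 0 ✓
  …
  P=0, Q=1, R=0, S=1, T=1: formula gives 0, but H = 1 ✗
Row (0,1,0,1,1) is a counterexample, so the formula is not equivalent to H.

No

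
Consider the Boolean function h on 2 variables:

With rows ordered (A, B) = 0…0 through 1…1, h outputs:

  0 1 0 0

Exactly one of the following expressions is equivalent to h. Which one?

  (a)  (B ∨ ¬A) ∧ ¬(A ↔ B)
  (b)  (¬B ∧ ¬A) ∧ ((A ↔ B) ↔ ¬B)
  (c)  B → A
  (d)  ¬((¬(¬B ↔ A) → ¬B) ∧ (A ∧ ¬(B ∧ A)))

(b): at (0,0) it gives 1, but h = 0 — eliminated.
(c): at (0,0) it gives 1, but h = 0 — eliminated.
(d): at (0,0) it gives 1, but h = 0 — eliminated.
That leaves (a). Evaluating it on every row reproduces the table of h exactly.

a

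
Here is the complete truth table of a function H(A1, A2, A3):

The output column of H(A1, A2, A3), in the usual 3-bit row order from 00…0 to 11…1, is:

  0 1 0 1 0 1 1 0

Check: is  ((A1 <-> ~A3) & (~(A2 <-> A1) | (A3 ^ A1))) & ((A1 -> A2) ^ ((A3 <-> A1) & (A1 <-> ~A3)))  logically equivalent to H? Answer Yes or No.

No

Check the formula against H row by row:
  A1=0, A2=0, A3=0: formula gives 0, H = 0 ✓
  A1=0, A2=0, A3=1: formula gives 1, H = 1 ✓
  A1=0, A2=1, A3=0: formula gives 0, H = 0 ✓
  A1=0, A2=1, A3=1: formula gives 1, H = 1 ✓
  A1=1, A2=0, A3=0: formula gives 0, H = 0 ✓
  A1=1, A2=0, A3=1: formula gives 0, but H = 1 ✗
Row (1,0,1) is a counterexample, so the formula is not equivalent to H.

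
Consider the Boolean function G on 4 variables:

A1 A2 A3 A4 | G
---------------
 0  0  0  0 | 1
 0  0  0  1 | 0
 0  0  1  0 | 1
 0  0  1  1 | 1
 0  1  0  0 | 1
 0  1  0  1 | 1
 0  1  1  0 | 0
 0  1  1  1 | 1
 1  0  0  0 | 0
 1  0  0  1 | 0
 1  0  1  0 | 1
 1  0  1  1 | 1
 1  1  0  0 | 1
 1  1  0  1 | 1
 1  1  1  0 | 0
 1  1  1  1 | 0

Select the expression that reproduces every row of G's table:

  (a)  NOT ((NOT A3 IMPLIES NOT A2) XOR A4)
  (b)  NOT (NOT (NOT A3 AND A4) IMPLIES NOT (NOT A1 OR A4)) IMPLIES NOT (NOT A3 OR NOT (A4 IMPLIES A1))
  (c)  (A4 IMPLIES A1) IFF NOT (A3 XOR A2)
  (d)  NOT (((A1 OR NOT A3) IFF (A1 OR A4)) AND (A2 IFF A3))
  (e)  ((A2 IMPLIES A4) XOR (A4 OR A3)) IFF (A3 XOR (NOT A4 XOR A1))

(a): at (0,0,0,0) it gives 0, but G = 1 — eliminated.
(b): at (0,0,0,0) it gives 0, but G = 1 — eliminated.
(c): at (0,0,1,0) it gives 0, but G = 1 — eliminated.
(e): at (0,0,0,1) it gives 1, but G = 0 — eliminated.
Only (d) survives; checking it on all 16 rows confirms it matches G.

d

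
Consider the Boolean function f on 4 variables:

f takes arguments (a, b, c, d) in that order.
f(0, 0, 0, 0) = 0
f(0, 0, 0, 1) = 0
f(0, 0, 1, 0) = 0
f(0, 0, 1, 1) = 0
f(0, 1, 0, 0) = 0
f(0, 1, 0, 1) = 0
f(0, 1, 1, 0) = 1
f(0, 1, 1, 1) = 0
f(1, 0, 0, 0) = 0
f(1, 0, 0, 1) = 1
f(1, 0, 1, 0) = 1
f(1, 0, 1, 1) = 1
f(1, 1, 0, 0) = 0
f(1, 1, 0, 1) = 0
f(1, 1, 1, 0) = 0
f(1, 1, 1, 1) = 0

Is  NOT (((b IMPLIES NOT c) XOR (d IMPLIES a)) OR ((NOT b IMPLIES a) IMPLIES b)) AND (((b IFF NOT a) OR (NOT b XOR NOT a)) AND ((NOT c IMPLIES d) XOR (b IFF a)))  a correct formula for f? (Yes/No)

Test each input against both f and the formula:
  a=0, b=0, c=0, d=0: formula gives 0, f = 0 ✓
  a=0, b=0, c=0, d=1: formula gives 0, f = 0 ✓
  a=0, b=0, c=1, d=0: formula gives 0, f = 0 ✓
  a=0, b=0, c=1, d=1: formula gives 0, f = 0 ✓
  …
  a=0, b=1, c=1, d=0: formula gives 0, but f = 1 ✗
Row (0,1,1,0) is a counterexample, so the formula is not equivalent to f.

No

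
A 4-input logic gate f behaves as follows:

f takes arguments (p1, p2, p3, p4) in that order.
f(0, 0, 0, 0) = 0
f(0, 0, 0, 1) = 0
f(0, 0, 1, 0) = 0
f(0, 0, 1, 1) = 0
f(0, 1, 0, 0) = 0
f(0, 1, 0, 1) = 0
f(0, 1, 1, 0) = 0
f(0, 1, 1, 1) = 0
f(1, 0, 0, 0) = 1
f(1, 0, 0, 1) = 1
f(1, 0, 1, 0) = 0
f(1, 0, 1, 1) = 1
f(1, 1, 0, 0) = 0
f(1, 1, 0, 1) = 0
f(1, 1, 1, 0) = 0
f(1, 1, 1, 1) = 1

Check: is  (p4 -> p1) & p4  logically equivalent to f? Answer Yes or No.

No

Test each input against both f and the formula:
  p1=0, p2=0, p3=0, p4=0: formula gives 0, f = 0 ✓
  p1=0, p2=0, p3=0, p4=1: formula gives 0, f = 0 ✓
  p1=0, p2=0, p3=1, p4=0: formula gives 0, f = 0 ✓
  p1=0, p2=0, p3=1, p4=1: formula gives 0, f = 0 ✓
  …
  p1=1, p2=0, p3=0, p4=0: formula gives 0, but f = 1 ✗
A single disagreement suffices: at (1,0,0,0) they differ, so the formula does not compute f.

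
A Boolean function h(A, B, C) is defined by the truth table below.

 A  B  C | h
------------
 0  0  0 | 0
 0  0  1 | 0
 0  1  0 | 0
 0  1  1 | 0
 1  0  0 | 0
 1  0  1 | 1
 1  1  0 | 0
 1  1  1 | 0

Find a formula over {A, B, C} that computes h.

h is 1 on exactly one input, (1,0,1), whose minterm is A·¬B·C. So h is just that conjunction.

h(A, B, C) = (A · B') · C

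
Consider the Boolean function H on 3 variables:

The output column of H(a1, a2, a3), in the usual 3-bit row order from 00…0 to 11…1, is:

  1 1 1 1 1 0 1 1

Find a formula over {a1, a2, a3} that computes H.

H(a1, a2, a3) = ~((a1 & ~a2) & a3)

H is 0 on exactly one input, (1,0,1), whose minterm is a1·¬a2·a3. So H is the negation of that single conjunction.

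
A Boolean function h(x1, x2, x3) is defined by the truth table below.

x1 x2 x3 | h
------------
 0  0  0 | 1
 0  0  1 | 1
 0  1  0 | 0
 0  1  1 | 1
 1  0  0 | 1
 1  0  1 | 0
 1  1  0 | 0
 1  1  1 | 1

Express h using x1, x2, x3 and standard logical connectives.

The 0-rows are (0,1,0), (1,0,1), (1,1,0). Take each as a conjunction (¬x1·x2·¬x3, x1·¬x2·x3, x1·x2·¬x3), form their disjunction, and complement — that gives a formula that is 1 everywhere h is.

h(x1, x2, x3) = ((((x1' · x2) · x3') + ((x1 · x2') · x3)) + ((x1 · x2) · x3'))'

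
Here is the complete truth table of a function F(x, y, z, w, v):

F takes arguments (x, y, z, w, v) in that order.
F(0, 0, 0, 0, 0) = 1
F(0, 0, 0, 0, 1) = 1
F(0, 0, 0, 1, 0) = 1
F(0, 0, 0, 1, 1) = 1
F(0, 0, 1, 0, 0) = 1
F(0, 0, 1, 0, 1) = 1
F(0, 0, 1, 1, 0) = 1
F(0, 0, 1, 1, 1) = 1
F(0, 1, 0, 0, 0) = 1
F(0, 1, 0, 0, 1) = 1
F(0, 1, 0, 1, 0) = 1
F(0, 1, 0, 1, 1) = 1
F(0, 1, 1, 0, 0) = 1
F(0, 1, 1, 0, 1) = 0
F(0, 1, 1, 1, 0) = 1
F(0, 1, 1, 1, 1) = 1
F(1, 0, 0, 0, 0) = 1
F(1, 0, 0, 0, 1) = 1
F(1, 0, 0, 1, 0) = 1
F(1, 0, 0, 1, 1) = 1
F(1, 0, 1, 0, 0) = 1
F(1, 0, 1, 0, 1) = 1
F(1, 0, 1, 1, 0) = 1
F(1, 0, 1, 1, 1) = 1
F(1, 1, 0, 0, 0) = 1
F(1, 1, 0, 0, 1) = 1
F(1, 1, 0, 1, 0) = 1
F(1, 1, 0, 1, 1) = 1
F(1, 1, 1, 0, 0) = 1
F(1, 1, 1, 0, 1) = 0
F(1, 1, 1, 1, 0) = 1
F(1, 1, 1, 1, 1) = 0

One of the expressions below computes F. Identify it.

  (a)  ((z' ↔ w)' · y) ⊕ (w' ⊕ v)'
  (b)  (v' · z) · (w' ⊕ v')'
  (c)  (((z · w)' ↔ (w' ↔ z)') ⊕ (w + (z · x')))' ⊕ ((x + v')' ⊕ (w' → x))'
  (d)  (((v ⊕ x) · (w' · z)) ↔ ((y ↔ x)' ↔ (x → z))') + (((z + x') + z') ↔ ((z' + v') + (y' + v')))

d

(a) fails at (0,0,0,0,0): the formula yields 0, F is 1.
(b) fails at (0,0,0,0,0): the formula yields 0, F is 1.
(c) fails at (0,0,0,0,1): the formula yields 0, F is 1.
That leaves (d). Evaluating it on every row reproduces the table of F exactly.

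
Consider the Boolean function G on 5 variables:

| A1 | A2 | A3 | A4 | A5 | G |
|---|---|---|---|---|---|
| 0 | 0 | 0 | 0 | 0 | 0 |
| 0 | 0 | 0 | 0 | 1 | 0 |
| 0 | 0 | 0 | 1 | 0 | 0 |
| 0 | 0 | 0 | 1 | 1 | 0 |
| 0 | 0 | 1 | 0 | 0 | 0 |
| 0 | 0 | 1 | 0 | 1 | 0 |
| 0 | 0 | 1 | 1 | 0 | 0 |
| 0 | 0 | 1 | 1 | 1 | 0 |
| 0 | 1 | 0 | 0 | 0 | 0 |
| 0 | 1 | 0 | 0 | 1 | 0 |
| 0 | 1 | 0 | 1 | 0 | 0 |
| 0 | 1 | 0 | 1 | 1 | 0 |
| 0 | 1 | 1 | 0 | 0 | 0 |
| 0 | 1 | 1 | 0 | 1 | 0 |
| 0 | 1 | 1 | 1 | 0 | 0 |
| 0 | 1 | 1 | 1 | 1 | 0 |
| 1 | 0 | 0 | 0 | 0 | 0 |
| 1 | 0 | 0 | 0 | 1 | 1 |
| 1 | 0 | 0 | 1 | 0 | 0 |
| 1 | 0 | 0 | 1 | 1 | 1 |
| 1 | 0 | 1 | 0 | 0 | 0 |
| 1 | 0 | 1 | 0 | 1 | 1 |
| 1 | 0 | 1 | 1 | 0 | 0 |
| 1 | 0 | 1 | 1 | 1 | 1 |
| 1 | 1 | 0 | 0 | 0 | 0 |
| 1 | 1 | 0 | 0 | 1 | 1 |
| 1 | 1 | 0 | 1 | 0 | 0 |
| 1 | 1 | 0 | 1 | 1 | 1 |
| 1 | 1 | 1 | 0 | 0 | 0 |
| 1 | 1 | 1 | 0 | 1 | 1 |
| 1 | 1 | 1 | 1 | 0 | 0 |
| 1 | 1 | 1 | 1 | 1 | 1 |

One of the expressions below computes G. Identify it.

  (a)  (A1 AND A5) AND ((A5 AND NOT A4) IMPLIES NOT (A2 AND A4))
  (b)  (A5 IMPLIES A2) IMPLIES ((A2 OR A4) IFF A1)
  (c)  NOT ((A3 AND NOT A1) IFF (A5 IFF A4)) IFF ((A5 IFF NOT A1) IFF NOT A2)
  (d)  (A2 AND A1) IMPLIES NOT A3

a

(b) fails at (0,0,0,0,0): the formula yields 1, G is 0.
(c) fails at (0,0,0,1,0): the formula yields 1, G is 0.
(d) fails at (0,0,0,0,0): the formula yields 1, G is 0.
Only (a) survives; checking it on all 32 rows confirms it matches G.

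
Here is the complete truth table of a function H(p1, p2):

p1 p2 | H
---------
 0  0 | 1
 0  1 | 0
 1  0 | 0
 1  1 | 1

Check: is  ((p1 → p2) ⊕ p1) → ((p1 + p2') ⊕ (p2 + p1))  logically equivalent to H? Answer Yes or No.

Check the formula against H row by row:
  p1=0, p2=0: formula gives 1, H = 1 ✓
  p1=0, p2=1: formula gives 1, but H = 0 ✗
Row (0,1) is a counterexample, so the formula is not equivalent to H.

No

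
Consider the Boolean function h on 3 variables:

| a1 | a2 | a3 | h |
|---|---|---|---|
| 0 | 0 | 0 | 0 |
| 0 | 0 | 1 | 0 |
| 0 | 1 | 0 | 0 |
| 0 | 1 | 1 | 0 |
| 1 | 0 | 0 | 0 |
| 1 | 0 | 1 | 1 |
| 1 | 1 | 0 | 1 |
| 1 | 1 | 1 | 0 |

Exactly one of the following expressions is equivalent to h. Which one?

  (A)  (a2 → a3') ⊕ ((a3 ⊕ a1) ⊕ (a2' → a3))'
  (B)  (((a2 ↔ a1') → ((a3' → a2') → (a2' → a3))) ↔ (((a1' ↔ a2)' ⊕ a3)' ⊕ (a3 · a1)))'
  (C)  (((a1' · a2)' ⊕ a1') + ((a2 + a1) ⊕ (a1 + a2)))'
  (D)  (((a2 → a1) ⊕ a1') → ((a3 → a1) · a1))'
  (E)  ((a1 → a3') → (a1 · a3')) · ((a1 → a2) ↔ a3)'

(A): at (0,1,0) it gives 1, but h = 0 — eliminated.
(B): at (0,0,0) it gives 1, but h = 0 — eliminated.
(C): at (0,0,0) it gives 1, but h = 0 — eliminated.
(D): at (0,1,0) it gives 1, but h = 0 — eliminated.
Only (E) survives; checking it on all 8 rows confirms it matches h.

E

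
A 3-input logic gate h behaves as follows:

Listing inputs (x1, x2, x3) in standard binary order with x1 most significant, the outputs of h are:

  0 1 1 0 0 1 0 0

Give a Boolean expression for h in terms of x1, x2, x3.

Collect the rows where h=1 — (0,0,1), (0,1,0), (1,0,1) — and write one minterm per row: ¬x1·¬x2·x3, ¬x1·x2·¬x3, x1·¬x2·x3. Their union (logical OR) reproduces the table exactly.

h(x1, x2, x3) = (((~x1 & ~x2) & x3) | ((~x1 & x2) & ~x3)) | ((x1 & ~x2) & x3)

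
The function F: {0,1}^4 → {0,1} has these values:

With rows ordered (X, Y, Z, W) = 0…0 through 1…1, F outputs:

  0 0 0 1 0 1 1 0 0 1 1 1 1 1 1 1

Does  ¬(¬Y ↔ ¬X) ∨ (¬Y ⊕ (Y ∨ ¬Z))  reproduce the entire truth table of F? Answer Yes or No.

No

Test each input against both F and the formula:
  X=0, Y=0, Z=0, W=0: formula gives 0, F = 0 ✓
  X=0, Y=0, Z=0, W=1: formula gives 0, F = 0 ✓
  X=0, Y=0, Z=1, W=0: formula gives 1, but F = 0 ✗
Row (0,0,1,0) is a counterexample, so the formula is not equivalent to F.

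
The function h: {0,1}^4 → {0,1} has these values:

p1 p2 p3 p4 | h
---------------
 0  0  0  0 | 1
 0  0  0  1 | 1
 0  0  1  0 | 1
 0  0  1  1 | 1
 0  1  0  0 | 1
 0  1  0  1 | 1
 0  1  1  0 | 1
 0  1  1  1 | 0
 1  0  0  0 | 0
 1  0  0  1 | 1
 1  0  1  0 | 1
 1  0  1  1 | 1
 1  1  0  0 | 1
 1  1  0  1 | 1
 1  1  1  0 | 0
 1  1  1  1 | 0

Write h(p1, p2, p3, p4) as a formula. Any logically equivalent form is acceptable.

The 0-rows are (0,1,1,1), (1,0,0,0), (1,1,1,0), (1,1,1,1). Take each as a conjunction (¬p1·p2·p3·p4, p1·¬p2·¬p3·¬p4, p1·p2·p3·¬p4, p1·p2·p3·p4), form their disjunction, and complement — that gives a formula that is 1 everywhere h is.

h(p1, p2, p3, p4) = ~((((((~p1 & p2) & p3) & p4) | (((p1 & ~p2) & ~p3) & ~p4)) | (((p1 & p2) & p3) & ~p4)) | (((p1 & p2) & p3) & p4))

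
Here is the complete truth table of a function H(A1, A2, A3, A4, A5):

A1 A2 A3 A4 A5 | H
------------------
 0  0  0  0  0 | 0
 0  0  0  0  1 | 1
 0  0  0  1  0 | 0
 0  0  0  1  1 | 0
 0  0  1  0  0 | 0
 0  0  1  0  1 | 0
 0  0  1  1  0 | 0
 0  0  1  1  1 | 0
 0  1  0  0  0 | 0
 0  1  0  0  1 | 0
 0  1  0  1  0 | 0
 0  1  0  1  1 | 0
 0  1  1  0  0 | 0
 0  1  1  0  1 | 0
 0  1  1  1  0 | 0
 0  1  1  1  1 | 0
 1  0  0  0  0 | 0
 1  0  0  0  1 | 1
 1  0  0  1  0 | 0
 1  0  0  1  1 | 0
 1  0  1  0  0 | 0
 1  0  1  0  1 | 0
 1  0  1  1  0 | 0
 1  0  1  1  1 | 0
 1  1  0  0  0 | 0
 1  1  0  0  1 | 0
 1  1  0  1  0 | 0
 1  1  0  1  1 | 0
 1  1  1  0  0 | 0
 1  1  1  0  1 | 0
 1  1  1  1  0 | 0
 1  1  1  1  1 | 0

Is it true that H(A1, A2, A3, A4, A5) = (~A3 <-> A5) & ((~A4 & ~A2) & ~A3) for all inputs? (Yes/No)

Evaluate (~A3 <-> A5) & ((~A4 & ~A2) & ~A3) on each row and compare to H:
  A1=0, A2=0, A3=0, A4=0, A5=0: formula gives 0, H = 0 ✓
  A1=0, A2=0, A3=0, A4=0, A5=1: formula gives 1, H = 1 ✓
  A1=0, A2=0, A3=0, A4=1, A5=0: formula gives 0, H = 0 ✓
  A1=0, A2=0, A3=0, A4=1, A5=1: formula gives 0, H = 0 ✓
  …and likewise for the remaining 28 rows.
All 32 rows match — the expression computes H exactly.

Yes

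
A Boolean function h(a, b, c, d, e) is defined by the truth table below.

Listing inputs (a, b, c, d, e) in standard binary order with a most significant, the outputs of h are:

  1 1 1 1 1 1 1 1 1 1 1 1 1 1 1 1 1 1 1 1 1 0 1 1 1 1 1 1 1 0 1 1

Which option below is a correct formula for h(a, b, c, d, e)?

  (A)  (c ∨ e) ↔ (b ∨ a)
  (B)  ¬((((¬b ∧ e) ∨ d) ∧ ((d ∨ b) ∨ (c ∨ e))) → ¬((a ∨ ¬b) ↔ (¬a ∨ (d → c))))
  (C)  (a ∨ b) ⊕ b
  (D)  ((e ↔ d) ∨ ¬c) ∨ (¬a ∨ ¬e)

(A) fails at (0,0,0,0,1): the formula yields 0, h is 1.
(B) fails at (0,0,0,0,0): the formula yields 0, h is 1.
(C) fails at (0,0,0,0,0): the formula yields 0, h is 1.
(D) is the remaining candidate, and it agrees with h on all 32 inputs.

D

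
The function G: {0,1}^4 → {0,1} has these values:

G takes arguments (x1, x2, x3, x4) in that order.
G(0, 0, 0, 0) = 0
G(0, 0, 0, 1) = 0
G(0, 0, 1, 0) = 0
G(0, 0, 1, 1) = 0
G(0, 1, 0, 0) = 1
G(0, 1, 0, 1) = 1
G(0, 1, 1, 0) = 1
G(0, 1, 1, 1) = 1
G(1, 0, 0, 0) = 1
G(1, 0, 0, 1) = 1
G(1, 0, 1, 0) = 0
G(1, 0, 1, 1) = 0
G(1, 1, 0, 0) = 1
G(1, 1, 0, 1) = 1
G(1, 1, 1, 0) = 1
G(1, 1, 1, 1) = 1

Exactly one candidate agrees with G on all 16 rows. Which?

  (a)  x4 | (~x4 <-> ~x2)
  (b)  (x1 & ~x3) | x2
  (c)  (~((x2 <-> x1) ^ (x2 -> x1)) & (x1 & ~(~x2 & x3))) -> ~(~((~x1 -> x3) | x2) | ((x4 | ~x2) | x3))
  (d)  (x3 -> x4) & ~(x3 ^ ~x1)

(a): at (0,0,0,0) it gives 1, but G = 0 — eliminated.
(c): at (0,0,0,0) it gives 1, but G = 0 — eliminated.
(d): at (0,0,1,1) it gives 1, but G = 0 — eliminated.
Only (b) survives; checking it on all 16 rows confirms it matches G.

b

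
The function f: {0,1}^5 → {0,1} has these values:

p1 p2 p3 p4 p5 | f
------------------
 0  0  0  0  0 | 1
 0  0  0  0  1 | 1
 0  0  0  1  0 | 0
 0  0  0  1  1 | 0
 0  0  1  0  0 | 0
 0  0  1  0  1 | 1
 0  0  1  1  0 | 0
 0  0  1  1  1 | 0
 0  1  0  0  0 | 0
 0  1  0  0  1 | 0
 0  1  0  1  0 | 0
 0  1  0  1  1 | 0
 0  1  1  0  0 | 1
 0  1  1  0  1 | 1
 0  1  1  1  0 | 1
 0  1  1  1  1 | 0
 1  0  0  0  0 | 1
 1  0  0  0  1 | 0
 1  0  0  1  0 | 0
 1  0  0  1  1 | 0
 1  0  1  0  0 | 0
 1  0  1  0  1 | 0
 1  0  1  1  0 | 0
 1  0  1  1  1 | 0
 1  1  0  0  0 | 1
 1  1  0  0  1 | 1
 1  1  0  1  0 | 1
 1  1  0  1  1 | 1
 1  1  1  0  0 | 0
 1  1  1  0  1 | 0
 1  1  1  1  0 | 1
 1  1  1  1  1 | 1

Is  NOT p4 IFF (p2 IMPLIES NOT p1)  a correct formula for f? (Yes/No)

No

Evaluate NOT p4 IFF (p2 IMPLIES NOT p1) on each row and compare to f:
  p1=0, p2=0, p3=0, p4=0, p5=0: formula gives 1, f = 1 ✓
  p1=0, p2=0, p3=0, p4=0, p5=1: formula gives 1, f = 1 ✓
  p1=0, p2=0, p3=0, p4=1, p5=0: formula gives 0, f = 0 ✓
  p1=0, p2=0, p3=0, p4=1, p5=1: formula gives 0, f = 0 ✓
  p1=0, p2=0, p3=1, p4=0, p5=0: formula gives 1, but f = 0 ✗
Row (0,0,1,0,0) is a counterexample, so the formula is not equivalent to f.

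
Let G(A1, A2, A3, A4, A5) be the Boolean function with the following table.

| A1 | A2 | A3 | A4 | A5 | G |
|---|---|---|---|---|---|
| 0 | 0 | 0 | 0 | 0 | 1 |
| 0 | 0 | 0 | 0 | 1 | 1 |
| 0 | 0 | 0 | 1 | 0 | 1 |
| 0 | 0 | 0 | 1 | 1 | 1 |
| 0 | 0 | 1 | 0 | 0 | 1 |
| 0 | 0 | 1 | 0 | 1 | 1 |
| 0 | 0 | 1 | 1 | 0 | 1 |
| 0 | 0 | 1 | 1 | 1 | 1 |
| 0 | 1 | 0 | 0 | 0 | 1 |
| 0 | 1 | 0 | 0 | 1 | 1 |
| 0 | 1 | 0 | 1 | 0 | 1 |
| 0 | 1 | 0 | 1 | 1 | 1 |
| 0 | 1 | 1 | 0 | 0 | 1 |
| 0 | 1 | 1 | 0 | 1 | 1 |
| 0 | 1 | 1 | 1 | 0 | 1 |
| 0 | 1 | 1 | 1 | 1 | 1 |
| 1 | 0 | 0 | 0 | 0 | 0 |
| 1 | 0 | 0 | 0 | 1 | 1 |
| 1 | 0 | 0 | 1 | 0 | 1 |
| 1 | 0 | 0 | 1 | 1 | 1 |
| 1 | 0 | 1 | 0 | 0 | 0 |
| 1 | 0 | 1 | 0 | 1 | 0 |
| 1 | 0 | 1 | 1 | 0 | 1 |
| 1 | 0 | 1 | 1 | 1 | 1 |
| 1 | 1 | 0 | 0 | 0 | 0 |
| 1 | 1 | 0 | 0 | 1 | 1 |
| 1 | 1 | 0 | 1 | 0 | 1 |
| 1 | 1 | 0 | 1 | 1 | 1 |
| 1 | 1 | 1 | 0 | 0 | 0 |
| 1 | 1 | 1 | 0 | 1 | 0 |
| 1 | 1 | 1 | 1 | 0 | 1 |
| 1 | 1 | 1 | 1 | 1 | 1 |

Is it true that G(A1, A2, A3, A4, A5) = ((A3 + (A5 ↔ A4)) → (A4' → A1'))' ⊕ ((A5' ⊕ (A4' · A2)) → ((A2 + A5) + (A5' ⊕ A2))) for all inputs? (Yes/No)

Yes

Evaluate ((A3 + (A5 ↔ A4)) → (A4' → A1'))' ⊕ ((A5' ⊕ (A4' · A2)) → ((A2 + A5) + (A5' ⊕ A2))) on each row and compare to G:
  A1=0, A2=0, A3=0, A4=0, A5=0: formula gives 1, G = 1 ✓
  A1=0, A2=0, A3=0, A4=0, A5=1: formula gives 1, G = 1 ✓
  A1=0, A2=0, A3=0, A4=1, A5=0: formula gives 1, G = 1 ✓
  A1=0, A2=0, A3=0, A4=1, A5=1: formula gives 1, G = 1 ✓
  … (the remaining 28 rows also agree.)
Every row agrees, so the formula is equivalent.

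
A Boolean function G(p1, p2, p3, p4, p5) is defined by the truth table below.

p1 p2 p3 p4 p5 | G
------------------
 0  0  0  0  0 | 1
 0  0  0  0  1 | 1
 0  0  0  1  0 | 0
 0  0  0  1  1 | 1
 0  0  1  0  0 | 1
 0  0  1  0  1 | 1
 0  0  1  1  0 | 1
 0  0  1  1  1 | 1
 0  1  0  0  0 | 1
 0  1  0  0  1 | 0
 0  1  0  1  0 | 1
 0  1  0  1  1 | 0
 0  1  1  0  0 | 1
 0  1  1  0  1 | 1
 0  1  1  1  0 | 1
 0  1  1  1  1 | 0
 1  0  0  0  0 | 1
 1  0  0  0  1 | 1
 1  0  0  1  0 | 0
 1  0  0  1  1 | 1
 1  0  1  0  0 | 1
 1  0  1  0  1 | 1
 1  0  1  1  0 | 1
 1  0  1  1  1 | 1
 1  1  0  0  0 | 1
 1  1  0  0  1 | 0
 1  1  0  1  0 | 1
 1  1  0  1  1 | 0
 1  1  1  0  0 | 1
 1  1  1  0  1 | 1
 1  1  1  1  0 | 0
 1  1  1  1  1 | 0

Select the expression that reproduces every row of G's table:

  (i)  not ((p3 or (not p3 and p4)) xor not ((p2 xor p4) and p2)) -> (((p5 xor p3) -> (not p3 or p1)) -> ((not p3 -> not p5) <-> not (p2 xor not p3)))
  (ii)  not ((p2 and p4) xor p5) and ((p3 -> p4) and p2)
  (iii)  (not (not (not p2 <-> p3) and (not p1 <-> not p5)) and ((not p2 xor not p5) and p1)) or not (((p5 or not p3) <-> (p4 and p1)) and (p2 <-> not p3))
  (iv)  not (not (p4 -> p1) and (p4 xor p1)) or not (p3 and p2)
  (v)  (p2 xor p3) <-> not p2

i

(ii) disagrees with G on (0,0,0,0,0) (formula → 0, table → 1); rule it out.
(iii) disagrees with G on (0,0,0,1,0) (formula → 1, table → 0); rule it out.
(iv) disagrees with G on (0,0,0,1,0) (formula → 1, table → 0); rule it out.
(v) disagrees with G on (0,0,0,0,0) (formula → 0, table → 1); rule it out.
Only (i) survives; checking it on all 32 rows confirms it matches G.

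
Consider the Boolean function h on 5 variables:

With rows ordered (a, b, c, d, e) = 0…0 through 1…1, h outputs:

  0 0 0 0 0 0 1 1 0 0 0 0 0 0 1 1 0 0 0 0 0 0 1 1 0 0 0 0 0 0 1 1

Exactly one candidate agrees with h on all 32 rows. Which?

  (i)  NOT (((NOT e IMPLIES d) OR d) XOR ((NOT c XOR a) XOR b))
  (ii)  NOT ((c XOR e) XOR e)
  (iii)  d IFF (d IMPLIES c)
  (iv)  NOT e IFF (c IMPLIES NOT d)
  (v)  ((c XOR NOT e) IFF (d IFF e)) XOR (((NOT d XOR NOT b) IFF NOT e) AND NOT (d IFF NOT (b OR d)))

iii

(i) disagrees with h on (0,0,0,0,1) (formula → 1, table → 0); rule it out.
(ii) disagrees with h on (0,0,0,0,0) (formula → 1, table → 0); rule it out.
(iv) disagrees with h on (0,0,0,0,0) (formula → 1, table → 0); rule it out.
(v) disagrees with h on (0,0,0,0,0) (formula → 1, table → 0); rule it out.
(iii) is the remaining candidate, and it agrees with h on all 32 inputs.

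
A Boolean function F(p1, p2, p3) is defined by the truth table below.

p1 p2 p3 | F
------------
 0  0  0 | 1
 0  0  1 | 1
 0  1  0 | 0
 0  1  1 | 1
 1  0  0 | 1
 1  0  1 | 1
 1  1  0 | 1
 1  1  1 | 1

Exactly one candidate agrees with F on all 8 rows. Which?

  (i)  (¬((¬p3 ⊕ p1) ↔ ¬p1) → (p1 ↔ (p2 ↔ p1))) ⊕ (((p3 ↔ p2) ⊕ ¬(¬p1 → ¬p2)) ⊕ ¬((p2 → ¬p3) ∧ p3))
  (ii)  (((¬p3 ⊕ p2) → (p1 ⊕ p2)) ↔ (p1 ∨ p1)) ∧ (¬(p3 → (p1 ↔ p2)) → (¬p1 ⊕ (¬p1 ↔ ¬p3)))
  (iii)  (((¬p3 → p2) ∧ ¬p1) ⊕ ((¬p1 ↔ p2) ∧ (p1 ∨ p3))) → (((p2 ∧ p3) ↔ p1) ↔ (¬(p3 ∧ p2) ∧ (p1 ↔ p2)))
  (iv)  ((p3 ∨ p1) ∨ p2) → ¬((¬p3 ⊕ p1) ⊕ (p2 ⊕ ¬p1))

(i): at (0,0,1) it gives 0, but F = 1 — eliminated.
(ii): at (0,0,1) it gives 0, but F = 1 — eliminated.
(iv): at (0,0,1) it gives 0, but F = 1 — eliminated.
Only (iii) survives; checking it on all 8 rows confirms it matches F.

iii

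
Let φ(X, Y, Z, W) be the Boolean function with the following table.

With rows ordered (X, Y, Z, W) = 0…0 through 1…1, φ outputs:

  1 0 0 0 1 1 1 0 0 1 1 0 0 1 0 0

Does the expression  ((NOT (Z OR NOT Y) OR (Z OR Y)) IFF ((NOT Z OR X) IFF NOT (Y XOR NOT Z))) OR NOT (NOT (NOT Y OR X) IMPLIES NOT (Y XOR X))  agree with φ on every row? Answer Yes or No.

Evaluate ((NOT (Z OR NOT Y) OR (Z OR Y)) IFF ((NOT Z OR X) IFF NOT (Y XOR NOT Z))) OR NOT (NOT (NOT Y OR X) IMPLIES NOT (Y XOR X)) on each row and compare to φ:
  X=0, Y=0, Z=0, W=0: formula gives 1, φ = 1 ✓
  X=0, Y=0, Z=0, W=1: formula gives 1, but φ = 0 ✗
Since they disagree at (0,0,0,1), the expression is not a correct formula for φ.

No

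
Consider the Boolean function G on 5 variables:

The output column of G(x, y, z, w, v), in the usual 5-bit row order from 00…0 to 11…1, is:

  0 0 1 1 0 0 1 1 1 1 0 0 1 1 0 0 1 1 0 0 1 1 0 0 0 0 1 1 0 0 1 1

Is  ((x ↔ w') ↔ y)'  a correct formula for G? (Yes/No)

Evaluate ((x ↔ w') ↔ y)' on each row and compare to G:
  x=0, y=0, z=0, w=0, v=0: formula gives 0, G = 0 ✓
  x=0, y=0, z=0, w=0, v=1: formula gives 0, G = 0 ✓
  x=0, y=0, z=0, w=1, v=0: formula gives 1, G = 1 ✓
  x=0, y=0, z=0, w=1, v=1: formula gives 1, G = 1 ✓
  … (the remaining 28 rows also agree.)
All 32 rows match — the expression computes G exactly.

Yes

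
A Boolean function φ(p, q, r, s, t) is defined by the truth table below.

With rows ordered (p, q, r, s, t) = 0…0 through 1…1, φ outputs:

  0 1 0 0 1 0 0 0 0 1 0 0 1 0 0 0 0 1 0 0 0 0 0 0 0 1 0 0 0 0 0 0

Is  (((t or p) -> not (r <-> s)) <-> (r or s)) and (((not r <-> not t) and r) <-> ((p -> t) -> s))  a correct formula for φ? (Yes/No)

Yes

Test each input against both φ and the formula:
  p=0, q=0, r=0, s=0, t=0: formula gives 0, φ = 0 ✓
  p=0, q=0, r=0, s=0, t=1: formula gives 1, φ = 1 ✓
  p=0, q=0, r=0, s=1, t=0: formula gives 0, φ = 0 ✓
  p=0, q=0, r=0, s=1, t=1: formula gives 0, φ = 0 ✓
  …and likewise for the remaining 28 rows.
Every row agrees, so the formula is equivalent.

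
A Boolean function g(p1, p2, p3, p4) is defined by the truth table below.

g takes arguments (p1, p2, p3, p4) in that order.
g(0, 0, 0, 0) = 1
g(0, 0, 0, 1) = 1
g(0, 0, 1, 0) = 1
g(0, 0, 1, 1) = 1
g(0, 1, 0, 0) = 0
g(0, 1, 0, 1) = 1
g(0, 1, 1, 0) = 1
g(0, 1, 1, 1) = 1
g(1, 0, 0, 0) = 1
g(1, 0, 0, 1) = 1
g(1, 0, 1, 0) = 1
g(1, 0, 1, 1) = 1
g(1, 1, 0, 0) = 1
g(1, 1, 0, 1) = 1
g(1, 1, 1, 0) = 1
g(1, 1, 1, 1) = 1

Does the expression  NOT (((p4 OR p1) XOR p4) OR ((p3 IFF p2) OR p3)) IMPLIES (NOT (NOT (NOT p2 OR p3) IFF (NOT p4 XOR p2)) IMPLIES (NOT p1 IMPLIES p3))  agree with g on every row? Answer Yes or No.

Yes

Evaluate NOT (((p4 OR p1) XOR p4) OR ((p3 IFF p2) OR p3)) IMPLIES (NOT (NOT (NOT p2 OR p3) IFF (NOT p4 XOR p2)) IMPLIES (NOT p1 IMPLIES p3)) on each row and compare to g:
  p1=0, p2=0, p3=0, p4=0: formula gives 1, g = 1 ✓
  p1=0, p2=0, p3=0, p4=1: formula gives 1, g = 1 ✓
  p1=0, p2=0, p3=1, p4=0: formula gives 1, g = 1 ✓
  p1=0, p2=0, p3=1, p4=1: formula gives 1, g = 1 ✓
  … (the remaining 12 rows also agree.)
No disagreement on any input; they are logically equivalent.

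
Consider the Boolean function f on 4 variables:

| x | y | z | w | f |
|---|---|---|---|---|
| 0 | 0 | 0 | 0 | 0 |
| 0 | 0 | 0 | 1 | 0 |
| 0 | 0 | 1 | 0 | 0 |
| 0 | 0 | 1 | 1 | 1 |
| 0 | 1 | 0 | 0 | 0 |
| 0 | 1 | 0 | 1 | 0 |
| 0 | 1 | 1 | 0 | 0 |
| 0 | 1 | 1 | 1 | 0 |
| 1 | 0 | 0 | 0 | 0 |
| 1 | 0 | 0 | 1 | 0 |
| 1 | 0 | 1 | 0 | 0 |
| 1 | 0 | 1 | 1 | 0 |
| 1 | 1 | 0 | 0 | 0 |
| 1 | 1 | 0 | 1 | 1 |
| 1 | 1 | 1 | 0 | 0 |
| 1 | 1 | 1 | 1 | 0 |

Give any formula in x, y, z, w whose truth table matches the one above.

f(x, y, z, w) = (((~x & ~y) & z) & w) | (((x & y) & ~z) & w)

The 1-rows are (0,0,1,1), (1,1,0,1). Each contributes one minterm — ¬x·¬y·z·w; x·y·¬z·w — and their disjunction is a sum-of-products form of f.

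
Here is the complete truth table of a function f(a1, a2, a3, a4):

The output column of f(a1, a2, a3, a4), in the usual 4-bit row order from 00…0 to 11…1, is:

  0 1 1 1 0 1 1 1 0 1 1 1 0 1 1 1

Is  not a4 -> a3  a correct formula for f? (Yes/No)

Test each input against both f and the formula:
  a1=0, a2=0, a3=0, a4=0: formula gives 0, f = 0 ✓
  a1=0, a2=0, a3=0, a4=1: formula gives 1, f = 1 ✓
  a1=0, a2=0, a3=1, a4=0: formula gives 1, f = 1 ✓
  a1=0, a2=0, a3=1, a4=1: formula gives 1, f = 1 ✓
  …and likewise for the remaining 12 rows.
Every row agrees, so the formula is equivalent.

Yes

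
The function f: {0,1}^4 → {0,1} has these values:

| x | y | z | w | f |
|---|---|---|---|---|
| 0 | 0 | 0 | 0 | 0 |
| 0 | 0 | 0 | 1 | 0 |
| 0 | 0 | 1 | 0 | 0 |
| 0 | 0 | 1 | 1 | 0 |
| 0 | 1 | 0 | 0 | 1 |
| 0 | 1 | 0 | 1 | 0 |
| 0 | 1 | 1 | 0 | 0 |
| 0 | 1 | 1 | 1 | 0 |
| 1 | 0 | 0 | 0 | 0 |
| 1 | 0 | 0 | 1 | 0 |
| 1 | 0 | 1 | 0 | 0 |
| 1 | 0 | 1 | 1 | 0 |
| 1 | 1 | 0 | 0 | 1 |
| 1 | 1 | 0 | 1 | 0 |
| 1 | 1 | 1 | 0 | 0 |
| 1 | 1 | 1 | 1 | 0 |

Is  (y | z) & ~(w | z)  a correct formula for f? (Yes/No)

Yes

Evaluate (y | z) & ~(w | z) on each row and compare to f:
  x=0, y=0, z=0, w=0: formula gives 0, f = 0 ✓
  x=0, y=0, z=0, w=1: formula gives 0, f = 0 ✓
  x=0, y=0, z=1, w=0: formula gives 0, f = 0 ✓
  x=0, y=0, z=1, w=1: formula gives 0, f = 0 ✓
  …and likewise for the remaining 12 rows.
No disagreement on any input; they are logically equivalent.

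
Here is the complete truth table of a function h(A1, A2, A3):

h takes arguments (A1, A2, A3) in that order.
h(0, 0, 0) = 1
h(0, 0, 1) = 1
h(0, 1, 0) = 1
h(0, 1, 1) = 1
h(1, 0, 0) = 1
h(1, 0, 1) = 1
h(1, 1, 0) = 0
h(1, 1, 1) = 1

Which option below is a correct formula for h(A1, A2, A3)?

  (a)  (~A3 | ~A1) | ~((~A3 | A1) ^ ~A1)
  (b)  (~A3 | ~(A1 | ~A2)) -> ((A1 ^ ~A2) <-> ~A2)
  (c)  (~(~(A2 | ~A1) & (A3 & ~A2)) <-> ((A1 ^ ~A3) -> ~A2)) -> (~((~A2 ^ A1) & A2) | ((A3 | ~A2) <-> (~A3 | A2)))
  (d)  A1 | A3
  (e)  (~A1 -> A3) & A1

c

(a): at (1,0,1) it gives 0, but h = 1 — eliminated.
(b): at (1,0,0) it gives 0, but h = 1 — eliminated.
(d): at (0,0,0) it gives 0, but h = 1 — eliminated.
(e): at (0,0,0) it gives 0, but h = 1 — eliminated.
Only (c) survives; checking it on all 8 rows confirms it matches h.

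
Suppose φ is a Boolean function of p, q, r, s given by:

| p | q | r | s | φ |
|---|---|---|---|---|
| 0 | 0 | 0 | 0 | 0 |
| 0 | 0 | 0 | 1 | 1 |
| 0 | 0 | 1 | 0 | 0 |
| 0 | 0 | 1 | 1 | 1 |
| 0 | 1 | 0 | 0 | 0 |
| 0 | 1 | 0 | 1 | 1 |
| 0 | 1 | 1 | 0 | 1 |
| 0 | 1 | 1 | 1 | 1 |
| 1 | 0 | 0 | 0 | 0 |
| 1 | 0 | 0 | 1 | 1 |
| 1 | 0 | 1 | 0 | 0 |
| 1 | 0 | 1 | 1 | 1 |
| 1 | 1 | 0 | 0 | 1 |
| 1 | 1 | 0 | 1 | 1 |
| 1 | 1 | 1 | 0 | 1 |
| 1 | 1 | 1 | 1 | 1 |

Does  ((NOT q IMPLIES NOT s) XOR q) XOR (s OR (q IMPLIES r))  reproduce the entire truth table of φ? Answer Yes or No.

Test each input against both φ and the formula:
  p=0, q=0, r=0, s=0: formula gives 0, φ = 0 ✓
  p=0, q=0, r=0, s=1: formula gives 1, φ = 1 ✓
  p=0, q=0, r=1, s=0: formula gives 0, φ = 0 ✓
  p=0, q=0, r=1, s=1: formula gives 1, φ = 1 ✓
  …
  p=1, q=1, r=0, s=0: formula gives 0, but φ = 1 ✗
A single disagreement suffices: at (1,1,0,0) they differ, so the formula does not compute φ.

No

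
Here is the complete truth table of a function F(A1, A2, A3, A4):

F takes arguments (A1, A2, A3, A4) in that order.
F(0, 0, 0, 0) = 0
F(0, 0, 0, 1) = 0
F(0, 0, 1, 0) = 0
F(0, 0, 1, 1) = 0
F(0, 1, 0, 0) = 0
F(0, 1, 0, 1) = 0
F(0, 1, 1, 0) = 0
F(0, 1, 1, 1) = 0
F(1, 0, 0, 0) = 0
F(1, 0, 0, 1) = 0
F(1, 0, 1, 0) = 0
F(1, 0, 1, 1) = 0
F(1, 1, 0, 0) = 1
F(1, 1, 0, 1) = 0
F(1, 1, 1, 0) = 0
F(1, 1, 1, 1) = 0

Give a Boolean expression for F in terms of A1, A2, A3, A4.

Only row (1,1,0,0) gives 1. That row's minterm A1·A2·¬A3·¬A4 is F directly.

F(A1, A2, A3, A4) = ((A1 AND A2) AND NOT A3) AND NOT A4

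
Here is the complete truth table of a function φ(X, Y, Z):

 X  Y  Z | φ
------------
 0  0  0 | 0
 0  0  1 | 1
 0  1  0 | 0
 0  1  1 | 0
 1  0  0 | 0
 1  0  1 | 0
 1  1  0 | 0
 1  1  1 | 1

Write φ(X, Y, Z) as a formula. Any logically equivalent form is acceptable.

Collect the rows where φ=1 — (0,0,1), (1,1,1) — and write one minterm per row: ¬X·¬Y·Z, X·Y·Z. Their union (logical OR) reproduces the table exactly.

φ(X, Y, Z) = ((~X & ~Y) & Z) | ((X & Y) & Z)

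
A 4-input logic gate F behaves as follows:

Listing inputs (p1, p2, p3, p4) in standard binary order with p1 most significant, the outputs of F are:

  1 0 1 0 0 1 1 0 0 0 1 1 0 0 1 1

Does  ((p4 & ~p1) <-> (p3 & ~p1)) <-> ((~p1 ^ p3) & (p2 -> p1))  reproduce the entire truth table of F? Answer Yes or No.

Test each input against both F and the formula:
  p1=0, p2=0, p3=0, p4=0: formula gives 1, F = 1 ✓
  p1=0, p2=0, p3=0, p4=1: formula gives 0, F = 0 ✓
  p1=0, p2=0, p3=1, p4=0: formula gives 1, F = 1 ✓
  p1=0, p2=0, p3=1, p4=1: formula gives 0, F = 0 ✓
  … (the remaining 12 rows also agree.)
Every row agrees, so the formula is equivalent.

Yes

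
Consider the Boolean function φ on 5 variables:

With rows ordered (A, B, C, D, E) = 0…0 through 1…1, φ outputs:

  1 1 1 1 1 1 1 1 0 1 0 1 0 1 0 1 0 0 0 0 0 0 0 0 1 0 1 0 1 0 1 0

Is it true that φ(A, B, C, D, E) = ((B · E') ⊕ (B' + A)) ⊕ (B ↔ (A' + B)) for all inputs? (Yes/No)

Yes

Check the formula against φ row by row:
  A=0, B=0, C=0, D=0, E=0: formula gives 1, φ = 1 ✓
  A=0, B=0, C=0, D=0, E=1: formula gives 1, φ = 1 ✓
  A=0, B=0, C=0, D=1, E=0: formula gives 1, φ = 1 ✓
  A=0, B=0, C=0, D=1, E=1: formula gives 1, φ = 1 ✓
  …and likewise for the remaining 28 rows.
Every row agrees, so the formula is equivalent.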